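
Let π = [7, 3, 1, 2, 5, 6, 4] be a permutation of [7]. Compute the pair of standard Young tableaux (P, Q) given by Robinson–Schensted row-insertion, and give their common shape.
P = [1, 2, 4, 6] / [3, 5] / [7];  Q = [1, 4, 5, 6] / [2, 7] / [3];  common shape = (4, 2, 1)

Row-insert the values π_1, π_2, … into P one at a time, bumping the leftmost entry strictly greater than the inserted value down to the next row. The recording tableau Q records, in position (i, j), the step at which that cell was added to P.
  Insert 7 (step 1): P = [7];  Q = [1]
  Insert 3 (step 2): P = [3] / [7];  Q = [1] / [2]
  Insert 1 (step 3): P = [1] / [3] / [7];  Q = [1] / [2] / [3]
  Insert 2 (step 4): P = [1, 2] / [3] / [7];  Q = [1, 4] / [2] / [3]
  Insert 5 (step 5): P = [1, 2, 5] / [3] / [7];  Q = [1, 4, 5] / [2] / [3]
  Insert 6 (step 6): P = [1, 2, 5, 6] / [3] / [7];  Q = [1, 4, 5, 6] / [2] / [3]
  Insert 4 (step 7): P = [1, 2, 4, 6] / [3, 5] / [7];  Q = [1, 4, 5, 6] / [2, 7] / [3]
Final shape: (4, 2, 1).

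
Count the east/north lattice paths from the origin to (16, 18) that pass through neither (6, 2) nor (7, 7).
Number of paths = 1507011410

Inclusion–exclusion. Total paths: C(34, 16) = 2203961430. Through P₁: C(8, 6)·C(26, 10) = 148728580. Through P₂: C(14, 7)·C(20, 9) = 576438720. Since P₁ is strictly southwest of P₂, a monotone path through both must visit P₁ then P₂; paths through both = C(8, 6)·C(6, 1)·C(20, 9) = 28217280. Avoid both = 2203961430 − 148728580 − 576438720 + 28217280 = 1507011410.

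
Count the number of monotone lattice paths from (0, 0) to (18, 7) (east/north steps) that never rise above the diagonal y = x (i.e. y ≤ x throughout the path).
Number of paths = 303600

By the reflection principle (André's argument), the number of monotone paths to (18, 7) with n ≤ m that never go above y = x is C(25, 18) − C(25, 19) = 480700 − 177100 = 303600.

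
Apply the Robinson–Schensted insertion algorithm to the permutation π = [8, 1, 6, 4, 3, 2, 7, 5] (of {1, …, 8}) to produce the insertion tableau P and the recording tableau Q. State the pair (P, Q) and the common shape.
P = [1, 2, 5] / [3, 7] / [4] / [6] / [8];  Q = [1, 3, 7] / [2, 8] / [4] / [5] / [6];  common shape = (3, 2, 1, 1, 1)

Row-insert the values π_1, π_2, … into P one at a time, bumping the leftmost entry strictly greater than the inserted value down to the next row. The recording tableau Q records, in position (i, j), the step at which that cell was added to P.
  Insert 8 (step 1): P = [8];  Q = [1]
  Insert 1 (step 2): P = [1] / [8];  Q = [1] / [2]
  Insert 6 (step 3): P = [1, 6] / [8];  Q = [1, 3] / [2]
  Insert 4 (step 4): P = [1, 4] / [6] / [8];  Q = [1, 3] / [2] / [4]
  Insert 3 (step 5): P = [1, 3] / [4] / [6] / [8];  Q = [1, 3] / [2] / [4] / [5]
  Insert 2 (step 6): P = [1, 2] / [3] / [4] / [6] / [8];  Q = [1, 3] / [2] / [4] / [5] / [6]
  Insert 7 (step 7): P = [1, 2, 7] / [3] / [4] / [6] / [8];  Q = [1, 3, 7] / [2] / [4] / [5] / [6]
  Insert 5 (step 8): P = [1, 2, 5] / [3, 7] / [4] / [6] / [8];  Q = [1, 3, 7] / [2, 8] / [4] / [5] / [6]
Final shape: (3, 2, 1, 1, 1).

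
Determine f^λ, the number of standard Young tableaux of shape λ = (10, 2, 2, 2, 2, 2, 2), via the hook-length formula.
# SYT of shape (10, 2, 2, 2, 2, 2, 2) = 32008977

Hook-length formula: f^λ = n! / Π hook(c), product over all cells c of the Young diagram. For λ = (10, 2, 2, 2, 2, 2, 2), n = 22 boxes. Hook lengths by row (left-to-right, top-to-bottom): [16, 15, 8, 7, 6, 5, 4, 3, 2, 1]; [7, 6]; [6, 5]; [5, 4]; [4, 3]; [3, 2]; [2, 1]. Product of hooks = 35115171840000. So f^λ = 22! / 35115171840000 = 1124000727777607680000 / 35115171840000 = 32008977.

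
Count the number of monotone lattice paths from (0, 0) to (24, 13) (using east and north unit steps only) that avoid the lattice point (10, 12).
Number of paths = 3552767610

Total paths from (0, 0) to (24, 13): C(37, 24) = 3562467300. Paths through (10, 12): (paths (0, 0) → (10, 12)) × (paths (10, 12) → (24, 13)) = C(22, 10) · C(15, 14) = 646646 · 15 = 9699690. Avoidance count = 3562467300 − 9699690 = 3552767610.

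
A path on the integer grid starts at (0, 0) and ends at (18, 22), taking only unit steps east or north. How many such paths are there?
Number of paths = 113380261800

A monotone lattice path from (0, 0) to (18, 22) consists of 18 east steps and 22 north steps in some order, so it is determined by which 18 of the 40 steps are east. The count is C(40, 18) = 113380261800.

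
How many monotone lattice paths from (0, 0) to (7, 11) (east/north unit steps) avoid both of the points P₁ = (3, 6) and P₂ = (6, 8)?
Number of paths = 12588

Inclusion–exclusion. Total paths: C(18, 7) = 31824. Through P₁: C(9, 3)·C(9, 4) = 10584. Through P₂: C(14, 6)·C(4, 1) = 12012. Since P₁ is strictly southwest of P₂, a monotone path through both must visit P₁ then P₂; paths through both = C(9, 3)·C(5, 3)·C(4, 1) = 3360. Avoid both = 31824 − 10584 − 12012 + 3360 = 12588.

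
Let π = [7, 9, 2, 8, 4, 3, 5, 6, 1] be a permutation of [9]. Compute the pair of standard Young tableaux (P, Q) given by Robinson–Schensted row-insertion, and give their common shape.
P = [1, 3, 5, 6] / [2, 8] / [4] / [7] / [9];  Q = [1, 2, 7, 8] / [3, 4] / [5] / [6] / [9];  common shape = (4, 2, 1, 1, 1)

Row-insert the values π_1, π_2, … into P one at a time, bumping the leftmost entry strictly greater than the inserted value down to the next row. The recording tableau Q records, in position (i, j), the step at which that cell was added to P.
  Insert 7 (step 1): P = [7];  Q = [1]
  Insert 9 (step 2): P = [7, 9];  Q = [1, 2]
  Insert 2 (step 3): P = [2, 9] / [7];  Q = [1, 2] / [3]
  Insert 8 (step 4): P = [2, 8] / [7, 9];  Q = [1, 2] / [3, 4]
  Insert 4 (step 5): P = [2, 4] / [7, 8] / [9];  Q = [1, 2] / [3, 4] / [5]
  Insert 3 (step 6): P = [2, 3] / [4, 8] / [7] / [9];  Q = [1, 2] / [3, 4] / [5] / [6]
  Insert 5 (step 7): P = [2, 3, 5] / [4, 8] / [7] / [9];  Q = [1, 2, 7] / [3, 4] / [5] / [6]
  Insert 6 (step 8): P = [2, 3, 5, 6] / [4, 8] / [7] / [9];  Q = [1, 2, 7, 8] / [3, 4] / [5] / [6]
  Insert 1 (step 9): P = [1, 3, 5, 6] / [2, 8] / [4] / [7] / [9];  Q = [1, 2, 7, 8] / [3, 4] / [5] / [6] / [9]
Final shape: (4, 2, 1, 1, 1).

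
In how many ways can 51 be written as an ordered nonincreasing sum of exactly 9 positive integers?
p(51, 9 parts) = 17354

Partitions of n into exactly k parts are in bijection with partitions of n − k into at most k parts (subtract 1 from each part). So p(51, exactly 9) = p(42, parts ≤ 9). Computing via the recurrence p(m, j) = p(m, j−1) + p(m−j, j) gives 17354.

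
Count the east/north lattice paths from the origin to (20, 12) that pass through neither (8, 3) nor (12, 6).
Number of paths = 138889023

Inclusion–exclusion. Total paths: C(32, 20) = 225792840. Through P₁: C(11, 8)·C(21, 12) = 48498450. Through P₂: C(18, 12)·C(14, 8) = 55747692. Since P₁ is strictly southwest of P₂, a monotone path through both must visit P₁ then P₂; paths through both = C(11, 8)·C(7, 4)·C(14, 8) = 17342325. Avoid both = 225792840 − 48498450 − 55747692 + 17342325 = 138889023.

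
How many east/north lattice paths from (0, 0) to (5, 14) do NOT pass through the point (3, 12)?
Number of paths = 8898

Total paths from (0, 0) to (5, 14): C(19, 5) = 11628. Paths through (3, 12): (paths (0, 0) → (3, 12)) × (paths (3, 12) → (5, 14)) = C(15, 3) · C(4, 2) = 455 · 6 = 2730. Avoidance count = 11628 − 2730 = 8898.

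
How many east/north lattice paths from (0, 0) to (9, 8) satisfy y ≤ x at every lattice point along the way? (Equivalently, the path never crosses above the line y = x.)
Number of paths = 4862

By the reflection principle (André's argument), the number of monotone paths to (9, 8) with n ≤ m that never go above y = x is C(17, 9) − C(17, 10) = 24310 − 19448 = 4862.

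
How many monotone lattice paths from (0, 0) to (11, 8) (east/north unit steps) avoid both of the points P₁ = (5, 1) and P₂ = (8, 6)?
Number of paths = 38616

Inclusion–exclusion. Total paths: C(19, 11) = 75582. Through P₁: C(6, 5)·C(13, 6) = 10296. Through P₂: C(14, 8)·C(5, 3) = 30030. Since P₁ is strictly southwest of P₂, a monotone path through both must visit P₁ then P₂; paths through both = C(6, 5)·C(8, 3)·C(5, 3) = 3360. Avoid both = 75582 − 10296 − 30030 + 3360 = 38616.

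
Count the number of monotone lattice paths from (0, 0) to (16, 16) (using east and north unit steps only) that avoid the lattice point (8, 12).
Number of paths = 538725240

Total paths from (0, 0) to (16, 16): C(32, 16) = 601080390. Paths through (8, 12): (paths (0, 0) → (8, 12)) × (paths (8, 12) → (16, 16)) = C(20, 8) · C(12, 8) = 125970 · 495 = 62355150. Avoidance count = 601080390 − 62355150 = 538725240.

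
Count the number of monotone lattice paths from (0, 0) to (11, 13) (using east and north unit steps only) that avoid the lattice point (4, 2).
Number of paths = 2018784

Total paths from (0, 0) to (11, 13): C(24, 11) = 2496144. Paths through (4, 2): (paths (0, 0) → (4, 2)) × (paths (4, 2) → (11, 13)) = C(6, 4) · C(18, 7) = 15 · 31824 = 477360. Avoidance count = 2496144 − 477360 = 2018784.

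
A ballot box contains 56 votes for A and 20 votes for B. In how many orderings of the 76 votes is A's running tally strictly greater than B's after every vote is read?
Strict-lead orderings = 516322284746189940

Total orderings of the 76 votes with 56 for A: C(76, 56) = 1090013712241956540. By the Bertrand ballot formula (Cycle Lemma / reflection principle), the number of orderings in which A is strictly ahead of B throughout is (p − q)/(p + q) · C(p + q, p) = (56 − 20)/(56 + 20) · 1090013712241956540 = 516322284746189940.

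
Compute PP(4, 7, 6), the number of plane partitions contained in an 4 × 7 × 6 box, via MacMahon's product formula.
PP(4, 7, 6) = 12544848030

Evaluate the triple product over i = 1..4, j = 1..7, k = 1..6. The factors are (2/1) · (3/2) · (4/3) · (5/4) · (6/5) · (7/6) · (3/2) · (4/3) · … (168 factors total). The numerators and denominators telescope so the product is an integer; carrying out the multiplication exactly gives PP(4, 7, 6) = 12544848030.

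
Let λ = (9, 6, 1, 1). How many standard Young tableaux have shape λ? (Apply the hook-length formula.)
# SYT of shape (9, 6, 1, 1) = 170170

Hook-length formula: f^λ = n! / Π hook(c), product over all cells c of the Young diagram. For λ = (9, 6, 1, 1), n = 17 boxes. Hook lengths by row (left-to-right, top-to-bottom): [12, 9, 8, 7, 6, 5, 3, 2, 1]; [8, 5, 4, 3, 2, 1]; [2]; [1]. Product of hooks = 2090188800. So f^λ = 17! / 2090188800 = 355687428096000 / 2090188800 = 170170.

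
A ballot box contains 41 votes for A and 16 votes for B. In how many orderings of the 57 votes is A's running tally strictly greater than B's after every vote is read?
Strict-lead orderings = 25395702341625

Total orderings of the 57 votes with 41 for A: C(57, 41) = 57902201338905. By the Bertrand ballot formula (Cycle Lemma / reflection principle), the number of orderings in which A is strictly ahead of B throughout is (p − q)/(p + q) · C(p + q, p) = (41 − 16)/(41 + 16) · 57902201338905 = 25395702341625.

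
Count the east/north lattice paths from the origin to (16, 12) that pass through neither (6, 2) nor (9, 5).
Number of paths = 20299643

Inclusion–exclusion. Total paths: C(28, 16) = 30421755. Through P₁: C(8, 6)·C(20, 10) = 5173168. Through P₂: C(14, 9)·C(14, 7) = 6870864. Since P₁ is strictly southwest of P₂, a monotone path through both must visit P₁ then P₂; paths through both = C(8, 6)·C(6, 3)·C(14, 7) = 1921920. Avoid both = 30421755 − 5173168 − 6870864 + 1921920 = 20299643.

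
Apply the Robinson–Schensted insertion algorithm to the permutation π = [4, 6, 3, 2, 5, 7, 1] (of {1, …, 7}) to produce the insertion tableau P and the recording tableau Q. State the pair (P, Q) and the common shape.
P = [1, 5, 7] / [2, 6] / [3] / [4];  Q = [1, 2, 6] / [3, 5] / [4] / [7];  common shape = (3, 2, 1, 1)

Row-insert the values π_1, π_2, … into P one at a time, bumping the leftmost entry strictly greater than the inserted value down to the next row. The recording tableau Q records, in position (i, j), the step at which that cell was added to P.
  Insert 4 (step 1): P = [4];  Q = [1]
  Insert 6 (step 2): P = [4, 6];  Q = [1, 2]
  Insert 3 (step 3): P = [3, 6] / [4];  Q = [1, 2] / [3]
  Insert 2 (step 4): P = [2, 6] / [3] / [4];  Q = [1, 2] / [3] / [4]
  Insert 5 (step 5): P = [2, 5] / [3, 6] / [4];  Q = [1, 2] / [3, 5] / [4]
  Insert 7 (step 6): P = [2, 5, 7] / [3, 6] / [4];  Q = [1, 2, 6] / [3, 5] / [4]
  Insert 1 (step 7): P = [1, 5, 7] / [2, 6] / [3] / [4];  Q = [1, 2, 6] / [3, 5] / [4] / [7]
Final shape: (3, 2, 1, 1).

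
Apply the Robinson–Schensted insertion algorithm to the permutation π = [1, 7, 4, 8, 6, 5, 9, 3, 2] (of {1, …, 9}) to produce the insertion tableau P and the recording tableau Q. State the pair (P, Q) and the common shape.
P = [1, 2, 5, 9] / [3, 8] / [4] / [6] / [7];  Q = [1, 2, 4, 7] / [3, 5] / [6] / [8] / [9];  common shape = (4, 2, 1, 1, 1)

Row-insert the values π_1, π_2, … into P one at a time, bumping the leftmost entry strictly greater than the inserted value down to the next row. The recording tableau Q records, in position (i, j), the step at which that cell was added to P.
  Insert 1 (step 1): P = [1];  Q = [1]
  Insert 7 (step 2): P = [1, 7];  Q = [1, 2]
  Insert 4 (step 3): P = [1, 4] / [7];  Q = [1, 2] / [3]
  Insert 8 (step 4): P = [1, 4, 8] / [7];  Q = [1, 2, 4] / [3]
  Insert 6 (step 5): P = [1, 4, 6] / [7, 8];  Q = [1, 2, 4] / [3, 5]
  Insert 5 (step 6): P = [1, 4, 5] / [6, 8] / [7];  Q = [1, 2, 4] / [3, 5] / [6]
  Insert 9 (step 7): P = [1, 4, 5, 9] / [6, 8] / [7];  Q = [1, 2, 4, 7] / [3, 5] / [6]
  Insert 3 (step 8): P = [1, 3, 5, 9] / [4, 8] / [6] / [7];  Q = [1, 2, 4, 7] / [3, 5] / [6] / [8]
  Insert 2 (step 9): P = [1, 2, 5, 9] / [3, 8] / [4] / [6] / [7];  Q = [1, 2, 4, 7] / [3, 5] / [6] / [8] / [9]
Final shape: (4, 2, 1, 1, 1).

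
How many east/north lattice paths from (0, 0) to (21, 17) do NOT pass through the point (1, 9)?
Number of paths = 28750062330

Total paths from (0, 0) to (21, 17): C(38, 21) = 28781143380. Paths through (1, 9): (paths (0, 0) → (1, 9)) × (paths (1, 9) → (21, 17)) = C(10, 1) · C(28, 20) = 10 · 3108105 = 31081050. Avoidance count = 28781143380 − 31081050 = 28750062330.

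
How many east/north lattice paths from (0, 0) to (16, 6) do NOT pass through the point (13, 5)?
Number of paths = 40341

Total paths from (0, 0) to (16, 6): C(22, 16) = 74613. Paths through (13, 5): (paths (0, 0) → (13, 5)) × (paths (13, 5) → (16, 6)) = C(18, 13) · C(4, 3) = 8568 · 4 = 34272. Avoidance count = 74613 − 34272 = 40341.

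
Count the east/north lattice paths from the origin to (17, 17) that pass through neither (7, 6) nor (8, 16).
Number of paths = 1721179614

Inclusion–exclusion. Total paths: C(34, 17) = 2333606220. Through P₁: C(13, 7)·C(21, 10) = 605260656. Through P₂: C(24, 8)·C(10, 9) = 7354710. Since P₁ is strictly southwest of P₂, a monotone path through both must visit P₁ then P₂; paths through both = C(13, 7)·C(11, 1)·C(10, 9) = 188760. Avoid both = 2333606220 − 605260656 − 7354710 + 188760 = 1721179614.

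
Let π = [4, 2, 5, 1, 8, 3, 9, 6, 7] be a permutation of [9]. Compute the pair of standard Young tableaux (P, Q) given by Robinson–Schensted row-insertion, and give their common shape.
P = [1, 3, 6, 7] / [2, 5, 8, 9] / [4];  Q = [1, 3, 5, 7] / [2, 6, 8, 9] / [4];  common shape = (4, 4, 1)

Row-insert the values π_1, π_2, … into P one at a time, bumping the leftmost entry strictly greater than the inserted value down to the next row. The recording tableau Q records, in position (i, j), the step at which that cell was added to P.
  Insert 4 (step 1): P = [4];  Q = [1]
  Insert 2 (step 2): P = [2] / [4];  Q = [1] / [2]
  Insert 5 (step 3): P = [2, 5] / [4];  Q = [1, 3] / [2]
  Insert 1 (step 4): P = [1, 5] / [2] / [4];  Q = [1, 3] / [2] / [4]
  Insert 8 (step 5): P = [1, 5, 8] / [2] / [4];  Q = [1, 3, 5] / [2] / [4]
  Insert 3 (step 6): P = [1, 3, 8] / [2, 5] / [4];  Q = [1, 3, 5] / [2, 6] / [4]
  Insert 9 (step 7): P = [1, 3, 8, 9] / [2, 5] / [4];  Q = [1, 3, 5, 7] / [2, 6] / [4]
  Insert 6 (step 8): P = [1, 3, 6, 9] / [2, 5, 8] / [4];  Q = [1, 3, 5, 7] / [2, 6, 8] / [4]
  Insert 7 (step 9): P = [1, 3, 6, 7] / [2, 5, 8, 9] / [4];  Q = [1, 3, 5, 7] / [2, 6, 8, 9] / [4]
Final shape: (4, 4, 1).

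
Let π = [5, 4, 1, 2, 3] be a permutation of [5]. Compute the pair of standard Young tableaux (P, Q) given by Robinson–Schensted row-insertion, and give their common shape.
P = [1, 2, 3] / [4] / [5];  Q = [1, 4, 5] / [2] / [3];  common shape = (3, 1, 1)

Row-insert the values π_1, π_2, … into P one at a time, bumping the leftmost entry strictly greater than the inserted value down to the next row. The recording tableau Q records, in position (i, j), the step at which that cell was added to P.
  Insert 5 (step 1): P = [5];  Q = [1]
  Insert 4 (step 2): P = [4] / [5];  Q = [1] / [2]
  Insert 1 (step 3): P = [1] / [4] / [5];  Q = [1] / [2] / [3]
  Insert 2 (step 4): P = [1, 2] / [4] / [5];  Q = [1, 4] / [2] / [3]
  Insert 3 (step 5): P = [1, 2, 3] / [4] / [5];  Q = [1, 4, 5] / [2] / [3]
Final shape: (3, 1, 1).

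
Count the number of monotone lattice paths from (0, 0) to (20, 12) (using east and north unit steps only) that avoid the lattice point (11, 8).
Number of paths = 171751710

Total paths from (0, 0) to (20, 12): C(32, 20) = 225792840. Paths through (11, 8): (paths (0, 0) → (11, 8)) × (paths (11, 8) → (20, 12)) = C(19, 11) · C(13, 9) = 75582 · 715 = 54041130. Avoidance count = 225792840 − 54041130 = 171751710.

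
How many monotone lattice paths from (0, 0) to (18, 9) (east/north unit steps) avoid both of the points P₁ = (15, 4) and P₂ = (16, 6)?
Number of paths = 3839919

Inclusion–exclusion. Total paths: C(27, 18) = 4686825. Through P₁: C(19, 15)·C(8, 3) = 217056. Through P₂: C(22, 16)·C(5, 2) = 746130. Since P₁ is strictly southwest of P₂, a monotone path through both must visit P₁ then P₂; paths through both = C(19, 15)·C(3, 1)·C(5, 2) = 116280. Avoid both = 4686825 − 217056 − 746130 + 116280 = 3839919.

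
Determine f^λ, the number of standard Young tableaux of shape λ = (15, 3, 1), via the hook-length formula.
# SYT of shape (15, 3, 1) = 8892

Hook-length formula: f^λ = n! / Π hook(c), product over all cells c of the Young diagram. For λ = (15, 3, 1), n = 19 boxes. Hook lengths by row (left-to-right, top-to-bottom): [17, 15, 14, 12, 11, 10, 9, 8, 7, 6, 5, 4, 3, 2, 1]; [4, 2, 1]; [1]. Product of hooks = 13680285696000. So f^λ = 19! / 13680285696000 = 121645100408832000 / 13680285696000 = 8892.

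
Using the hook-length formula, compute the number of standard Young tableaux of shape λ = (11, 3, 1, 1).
# SYT of shape (11, 3, 1, 1) = 16848

Hook-length formula: f^λ = n! / Π hook(c), product over all cells c of the Young diagram. For λ = (11, 3, 1, 1), n = 16 boxes. Hook lengths by row (left-to-right, top-to-bottom): [14, 11, 10, 8, 7, 6, 5, 4, 3, 2, 1]; [5, 2, 1]; [2]; [1]. Product of hooks = 1241856000. So f^λ = 16! / 1241856000 = 20922789888000 / 1241856000 = 16848.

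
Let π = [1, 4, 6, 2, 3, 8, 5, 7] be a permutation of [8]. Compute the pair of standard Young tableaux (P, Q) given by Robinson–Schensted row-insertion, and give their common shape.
P = [1, 2, 3, 5, 7] / [4, 6, 8];  Q = [1, 2, 3, 6, 8] / [4, 5, 7];  common shape = (5, 3)

Row-insert the values π_1, π_2, … into P one at a time, bumping the leftmost entry strictly greater than the inserted value down to the next row. The recording tableau Q records, in position (i, j), the step at which that cell was added to P.
  Insert 1 (step 1): P = [1];  Q = [1]
  Insert 4 (step 2): P = [1, 4];  Q = [1, 2]
  Insert 6 (step 3): P = [1, 4, 6];  Q = [1, 2, 3]
  Insert 2 (step 4): P = [1, 2, 6] / [4];  Q = [1, 2, 3] / [4]
  Insert 3 (step 5): P = [1, 2, 3] / [4, 6];  Q = [1, 2, 3] / [4, 5]
  Insert 8 (step 6): P = [1, 2, 3, 8] / [4, 6];  Q = [1, 2, 3, 6] / [4, 5]
  Insert 5 (step 7): P = [1, 2, 3, 5] / [4, 6, 8];  Q = [1, 2, 3, 6] / [4, 5, 7]
  Insert 7 (step 8): P = [1, 2, 3, 5, 7] / [4, 6, 8];  Q = [1, 2, 3, 6, 8] / [4, 5, 7]
Final shape: (5, 3).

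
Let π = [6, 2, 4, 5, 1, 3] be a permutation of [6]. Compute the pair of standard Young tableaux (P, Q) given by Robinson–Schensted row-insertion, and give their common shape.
P = [1, 3, 5] / [2, 4] / [6];  Q = [1, 3, 4] / [2, 6] / [5];  common shape = (3, 2, 1)

Row-insert the values π_1, π_2, … into P one at a time, bumping the leftmost entry strictly greater than the inserted value down to the next row. The recording tableau Q records, in position (i, j), the step at which that cell was added to P.
  Insert 6 (step 1): P = [6];  Q = [1]
  Insert 2 (step 2): P = [2] / [6];  Q = [1] / [2]
  Insert 4 (step 3): P = [2, 4] / [6];  Q = [1, 3] / [2]
  Insert 5 (step 4): P = [2, 4, 5] / [6];  Q = [1, 3, 4] / [2]
  Insert 1 (step 5): P = [1, 4, 5] / [2] / [6];  Q = [1, 3, 4] / [2] / [5]
  Insert 3 (step 6): P = [1, 3, 5] / [2, 4] / [6];  Q = [1, 3, 4] / [2, 6] / [5]
Final shape: (3, 2, 1).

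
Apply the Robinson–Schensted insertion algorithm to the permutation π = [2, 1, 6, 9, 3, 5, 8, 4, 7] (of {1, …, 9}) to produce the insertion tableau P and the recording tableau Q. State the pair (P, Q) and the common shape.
P = [1, 3, 4, 7] / [2, 5, 8] / [6, 9];  Q = [1, 3, 4, 7] / [2, 5, 6] / [8, 9];  common shape = (4, 3, 2)

Row-insert the values π_1, π_2, … into P one at a time, bumping the leftmost entry strictly greater than the inserted value down to the next row. The recording tableau Q records, in position (i, j), the step at which that cell was added to P.
  Insert 2 (step 1): P = [2];  Q = [1]
  Insert 1 (step 2): P = [1] / [2];  Q = [1] / [2]
  Insert 6 (step 3): P = [1, 6] / [2];  Q = [1, 3] / [2]
  Insert 9 (step 4): P = [1, 6, 9] / [2];  Q = [1, 3, 4] / [2]
  Insert 3 (step 5): P = [1, 3, 9] / [2, 6];  Q = [1, 3, 4] / [2, 5]
  Insert 5 (step 6): P = [1, 3, 5] / [2, 6, 9];  Q = [1, 3, 4] / [2, 5, 6]
  Insert 8 (step 7): P = [1, 3, 5, 8] / [2, 6, 9];  Q = [1, 3, 4, 7] / [2, 5, 6]
  Insert 4 (step 8): P = [1, 3, 4, 8] / [2, 5, 9] / [6];  Q = [1, 3, 4, 7] / [2, 5, 6] / [8]
  Insert 7 (step 9): P = [1, 3, 4, 7] / [2, 5, 8] / [6, 9];  Q = [1, 3, 4, 7] / [2, 5, 6] / [8, 9]
Final shape: (4, 3, 2).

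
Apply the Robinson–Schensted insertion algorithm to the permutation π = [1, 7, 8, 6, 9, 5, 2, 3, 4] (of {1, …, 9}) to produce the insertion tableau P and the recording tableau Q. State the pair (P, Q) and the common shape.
P = [1, 2, 3, 4] / [5, 8, 9] / [6] / [7];  Q = [1, 2, 3, 5] / [4, 8, 9] / [6] / [7];  common shape = (4, 3, 1, 1)

Row-insert the values π_1, π_2, … into P one at a time, bumping the leftmost entry strictly greater than the inserted value down to the next row. The recording tableau Q records, in position (i, j), the step at which that cell was added to P.
  Insert 1 (step 1): P = [1];  Q = [1]
  Insert 7 (step 2): P = [1, 7];  Q = [1, 2]
  Insert 8 (step 3): P = [1, 7, 8];  Q = [1, 2, 3]
  Insert 6 (step 4): P = [1, 6, 8] / [7];  Q = [1, 2, 3] / [4]
  Insert 9 (step 5): P = [1, 6, 8, 9] / [7];  Q = [1, 2, 3, 5] / [4]
  Insert 5 (step 6): P = [1, 5, 8, 9] / [6] / [7];  Q = [1, 2, 3, 5] / [4] / [6]
  Insert 2 (step 7): P = [1, 2, 8, 9] / [5] / [6] / [7];  Q = [1, 2, 3, 5] / [4] / [6] / [7]
  Insert 3 (step 8): P = [1, 2, 3, 9] / [5, 8] / [6] / [7];  Q = [1, 2, 3, 5] / [4, 8] / [6] / [7]
  Insert 4 (step 9): P = [1, 2, 3, 4] / [5, 8, 9] / [6] / [7];  Q = [1, 2, 3, 5] / [4, 8, 9] / [6] / [7]
Final shape: (4, 3, 1, 1).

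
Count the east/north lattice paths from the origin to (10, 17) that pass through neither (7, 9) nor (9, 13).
Number of paths = 4919585

Inclusion–exclusion. Total paths: C(27, 10) = 8436285. Through P₁: C(16, 7)·C(11, 3) = 1887600. Through P₂: C(22, 9)·C(5, 1) = 2487100. Since P₁ is strictly southwest of P₂, a monotone path through both must visit P₁ then P₂; paths through both = C(16, 7)·C(6, 2)·C(5, 1) = 858000. Avoid both = 8436285 − 1887600 − 2487100 + 858000 = 4919585.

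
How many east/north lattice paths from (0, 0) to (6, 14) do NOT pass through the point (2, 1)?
Number of paths = 31620

Total paths from (0, 0) to (6, 14): C(20, 6) = 38760. Paths through (2, 1): (paths (0, 0) → (2, 1)) × (paths (2, 1) → (6, 14)) = C(3, 2) · C(17, 4) = 3 · 2380 = 7140. Avoidance count = 38760 − 7140 = 31620.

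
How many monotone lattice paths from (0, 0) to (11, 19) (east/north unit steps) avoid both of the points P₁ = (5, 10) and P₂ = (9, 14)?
Number of paths = 26850705

Inclusion–exclusion. Total paths: C(30, 11) = 54627300. Through P₁: C(15, 5)·C(15, 6) = 15030015. Through P₂: C(23, 9)·C(7, 2) = 17160990. Since P₁ is strictly southwest of P₂, a monotone path through both must visit P₁ then P₂; paths through both = C(15, 5)·C(8, 4)·C(7, 2) = 4414410. Avoid both = 54627300 − 15030015 − 17160990 + 4414410 = 26850705.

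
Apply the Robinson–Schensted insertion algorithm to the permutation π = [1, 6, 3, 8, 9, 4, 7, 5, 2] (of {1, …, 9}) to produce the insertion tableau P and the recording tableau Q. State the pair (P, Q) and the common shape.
P = [1, 2, 4, 5] / [3, 7, 9] / [6] / [8];  Q = [1, 2, 4, 5] / [3, 6, 7] / [8] / [9];  common shape = (4, 3, 1, 1)

Row-insert the values π_1, π_2, … into P one at a time, bumping the leftmost entry strictly greater than the inserted value down to the next row. The recording tableau Q records, in position (i, j), the step at which that cell was added to P.
  Insert 1 (step 1): P = [1];  Q = [1]
  Insert 6 (step 2): P = [1, 6];  Q = [1, 2]
  Insert 3 (step 3): P = [1, 3] / [6];  Q = [1, 2] / [3]
  Insert 8 (step 4): P = [1, 3, 8] / [6];  Q = [1, 2, 4] / [3]
  Insert 9 (step 5): P = [1, 3, 8, 9] / [6];  Q = [1, 2, 4, 5] / [3]
  Insert 4 (step 6): P = [1, 3, 4, 9] / [6, 8];  Q = [1, 2, 4, 5] / [3, 6]
  Insert 7 (step 7): P = [1, 3, 4, 7] / [6, 8, 9];  Q = [1, 2, 4, 5] / [3, 6, 7]
  Insert 5 (step 8): P = [1, 3, 4, 5] / [6, 7, 9] / [8];  Q = [1, 2, 4, 5] / [3, 6, 7] / [8]
  Insert 2 (step 9): P = [1, 2, 4, 5] / [3, 7, 9] / [6] / [8];  Q = [1, 2, 4, 5] / [3, 6, 7] / [8] / [9]
Final shape: (4, 3, 1, 1).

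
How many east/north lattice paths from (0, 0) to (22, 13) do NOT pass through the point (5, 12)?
Number of paths = 1476226416

Total paths from (0, 0) to (22, 13): C(35, 22) = 1476337800. Paths through (5, 12): (paths (0, 0) → (5, 12)) × (paths (5, 12) → (22, 13)) = C(17, 5) · C(18, 17) = 6188 · 18 = 111384. Avoidance count = 1476337800 − 111384 = 1476226416.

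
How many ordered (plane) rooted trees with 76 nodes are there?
C_75 = 1221395654430378811828760722007962130791020

These ordered rooted trees are counted by the Catalan number C_n = (1/(n + 1)) · C(2n, n). For n = 75: C_75 = (1/76) · C(150, 75) = 92826069736708789698985814872605121940117520/76 = 1221395654430378811828760722007962130791020.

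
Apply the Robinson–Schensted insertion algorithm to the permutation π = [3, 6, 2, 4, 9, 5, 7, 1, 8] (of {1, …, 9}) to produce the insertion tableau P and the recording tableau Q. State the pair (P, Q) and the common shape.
P = [1, 4, 5, 7, 8] / [2, 6, 9] / [3];  Q = [1, 2, 5, 7, 9] / [3, 4, 6] / [8];  common shape = (5, 3, 1)

Row-insert the values π_1, π_2, … into P one at a time, bumping the leftmost entry strictly greater than the inserted value down to the next row. The recording tableau Q records, in position (i, j), the step at which that cell was added to P.
  Insert 3 (step 1): P = [3];  Q = [1]
  Insert 6 (step 2): P = [3, 6];  Q = [1, 2]
  Insert 2 (step 3): P = [2, 6] / [3];  Q = [1, 2] / [3]
  Insert 4 (step 4): P = [2, 4] / [3, 6];  Q = [1, 2] / [3, 4]
  Insert 9 (step 5): P = [2, 4, 9] / [3, 6];  Q = [1, 2, 5] / [3, 4]
  Insert 5 (step 6): P = [2, 4, 5] / [3, 6, 9];  Q = [1, 2, 5] / [3, 4, 6]
  Insert 7 (step 7): P = [2, 4, 5, 7] / [3, 6, 9];  Q = [1, 2, 5, 7] / [3, 4, 6]
  Insert 1 (step 8): P = [1, 4, 5, 7] / [2, 6, 9] / [3];  Q = [1, 2, 5, 7] / [3, 4, 6] / [8]
  Insert 8 (step 9): P = [1, 4, 5, 7, 8] / [2, 6, 9] / [3];  Q = [1, 2, 5, 7, 9] / [3, 4, 6] / [8]
Final shape: (5, 3, 1).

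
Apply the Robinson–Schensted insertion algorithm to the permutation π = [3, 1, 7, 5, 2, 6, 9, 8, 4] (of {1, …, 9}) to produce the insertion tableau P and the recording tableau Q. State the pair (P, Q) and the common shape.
P = [1, 2, 4, 8] / [3, 5, 6] / [7, 9];  Q = [1, 3, 6, 7] / [2, 4, 8] / [5, 9];  common shape = (4, 3, 2)

Row-insert the values π_1, π_2, … into P one at a time, bumping the leftmost entry strictly greater than the inserted value down to the next row. The recording tableau Q records, in position (i, j), the step at which that cell was added to P.
  Insert 3 (step 1): P = [3];  Q = [1]
  Insert 1 (step 2): P = [1] / [3];  Q = [1] / [2]
  Insert 7 (step 3): P = [1, 7] / [3];  Q = [1, 3] / [2]
  Insert 5 (step 4): P = [1, 5] / [3, 7];  Q = [1, 3] / [2, 4]
  Insert 2 (step 5): P = [1, 2] / [3, 5] / [7];  Q = [1, 3] / [2, 4] / [5]
  Insert 6 (step 6): P = [1, 2, 6] / [3, 5] / [7];  Q = [1, 3, 6] / [2, 4] / [5]
  Insert 9 (step 7): P = [1, 2, 6, 9] / [3, 5] / [7];  Q = [1, 3, 6, 7] / [2, 4] / [5]
  Insert 8 (step 8): P = [1, 2, 6, 8] / [3, 5, 9] / [7];  Q = [1, 3, 6, 7] / [2, 4, 8] / [5]
  Insert 4 (step 9): P = [1, 2, 4, 8] / [3, 5, 6] / [7, 9];  Q = [1, 3, 6, 7] / [2, 4, 8] / [5, 9]
Final shape: (4, 3, 2).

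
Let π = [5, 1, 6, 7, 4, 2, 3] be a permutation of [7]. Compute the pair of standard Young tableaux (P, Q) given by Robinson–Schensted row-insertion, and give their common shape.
P = [1, 2, 3] / [4, 6, 7] / [5];  Q = [1, 3, 4] / [2, 5, 7] / [6];  common shape = (3, 3, 1)

Row-insert the values π_1, π_2, … into P one at a time, bumping the leftmost entry strictly greater than the inserted value down to the next row. The recording tableau Q records, in position (i, j), the step at which that cell was added to P.
  Insert 5 (step 1): P = [5];  Q = [1]
  Insert 1 (step 2): P = [1] / [5];  Q = [1] / [2]
  Insert 6 (step 3): P = [1, 6] / [5];  Q = [1, 3] / [2]
  Insert 7 (step 4): P = [1, 6, 7] / [5];  Q = [1, 3, 4] / [2]
  Insert 4 (step 5): P = [1, 4, 7] / [5, 6];  Q = [1, 3, 4] / [2, 5]
  Insert 2 (step 6): P = [1, 2, 7] / [4, 6] / [5];  Q = [1, 3, 4] / [2, 5] / [6]
  Insert 3 (step 7): P = [1, 2, 3] / [4, 6, 7] / [5];  Q = [1, 3, 4] / [2, 5, 7] / [6]
Final shape: (3, 3, 1).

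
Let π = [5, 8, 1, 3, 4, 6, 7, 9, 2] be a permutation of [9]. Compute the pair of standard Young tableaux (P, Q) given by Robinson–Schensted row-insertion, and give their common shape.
P = [1, 2, 4, 6, 7, 9] / [3, 8] / [5];  Q = [1, 2, 5, 6, 7, 8] / [3, 4] / [9];  common shape = (6, 2, 1)

Row-insert the values π_1, π_2, … into P one at a time, bumping the leftmost entry strictly greater than the inserted value down to the next row. The recording tableau Q records, in position (i, j), the step at which that cell was added to P.
  Insert 5 (step 1): P = [5];  Q = [1]
  Insert 8 (step 2): P = [5, 8];  Q = [1, 2]
  Insert 1 (step 3): P = [1, 8] / [5];  Q = [1, 2] / [3]
  Insert 3 (step 4): P = [1, 3] / [5, 8];  Q = [1, 2] / [3, 4]
  Insert 4 (step 5): P = [1, 3, 4] / [5, 8];  Q = [1, 2, 5] / [3, 4]
  Insert 6 (step 6): P = [1, 3, 4, 6] / [5, 8];  Q = [1, 2, 5, 6] / [3, 4]
  Insert 7 (step 7): P = [1, 3, 4, 6, 7] / [5, 8];  Q = [1, 2, 5, 6, 7] / [3, 4]
  Insert 9 (step 8): P = [1, 3, 4, 6, 7, 9] / [5, 8];  Q = [1, 2, 5, 6, 7, 8] / [3, 4]
  Insert 2 (step 9): P = [1, 2, 4, 6, 7, 9] / [3, 8] / [5];  Q = [1, 2, 5, 6, 7, 8] / [3, 4] / [9]
Final shape: (6, 2, 1).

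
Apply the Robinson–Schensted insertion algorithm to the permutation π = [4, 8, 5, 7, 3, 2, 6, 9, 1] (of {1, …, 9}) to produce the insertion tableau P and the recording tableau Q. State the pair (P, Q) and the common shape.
P = [1, 5, 6, 9] / [2, 7] / [3] / [4] / [8];  Q = [1, 2, 4, 8] / [3, 7] / [5] / [6] / [9];  common shape = (4, 2, 1, 1, 1)

Row-insert the values π_1, π_2, … into P one at a time, bumping the leftmost entry strictly greater than the inserted value down to the next row. The recording tableau Q records, in position (i, j), the step at which that cell was added to P.
  Insert 4 (step 1): P = [4];  Q = [1]
  Insert 8 (step 2): P = [4, 8];  Q = [1, 2]
  Insert 5 (step 3): P = [4, 5] / [8];  Q = [1, 2] / [3]
  Insert 7 (step 4): P = [4, 5, 7] / [8];  Q = [1, 2, 4] / [3]
  Insert 3 (step 5): P = [3, 5, 7] / [4] / [8];  Q = [1, 2, 4] / [3] / [5]
  Insert 2 (step 6): P = [2, 5, 7] / [3] / [4] / [8];  Q = [1, 2, 4] / [3] / [5] / [6]
  Insert 6 (step 7): P = [2, 5, 6] / [3, 7] / [4] / [8];  Q = [1, 2, 4] / [3, 7] / [5] / [6]
  Insert 9 (step 8): P = [2, 5, 6, 9] / [3, 7] / [4] / [8];  Q = [1, 2, 4, 8] / [3, 7] / [5] / [6]
  Insert 1 (step 9): P = [1, 5, 6, 9] / [2, 7] / [3] / [4] / [8];  Q = [1, 2, 4, 8] / [3, 7] / [5] / [6] / [9]
Final shape: (4, 2, 1, 1, 1).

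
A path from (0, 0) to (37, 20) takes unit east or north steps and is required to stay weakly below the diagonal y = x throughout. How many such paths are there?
Number of paths = 573285572389530

By the reflection principle (André's argument), the number of monotone paths to (37, 20) with n ≤ m that never go above y = x is C(57, 37) − C(57, 38) = 1210269541711230 − 636983969321700 = 573285572389530.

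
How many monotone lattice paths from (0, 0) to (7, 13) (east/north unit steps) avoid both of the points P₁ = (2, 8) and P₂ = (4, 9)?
Number of paths = 45880

Inclusion–exclusion. Total paths: C(20, 7) = 77520. Through P₁: C(10, 2)·C(10, 5) = 11340. Through P₂: C(13, 4)·C(7, 3) = 25025. Since P₁ is strictly southwest of P₂, a monotone path through both must visit P₁ then P₂; paths through both = C(10, 2)·C(3, 2)·C(7, 3) = 4725. Avoid both = 77520 − 11340 − 25025 + 4725 = 45880.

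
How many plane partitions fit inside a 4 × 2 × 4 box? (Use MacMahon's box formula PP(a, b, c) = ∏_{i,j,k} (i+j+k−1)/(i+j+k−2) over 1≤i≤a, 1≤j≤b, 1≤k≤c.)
PP(4, 2, 4) = 1764

Evaluate the triple product over i = 1..4, j = 1..2, k = 1..4. The factors are (2/1) · (3/2) · (4/3) · (5/4) · (3/2) · (4/3) · (5/4) · (6/5) · … (32 factors total). The numerators and denominators telescope so the product is an integer; carrying out the multiplication exactly gives PP(4, 2, 4) = 1764.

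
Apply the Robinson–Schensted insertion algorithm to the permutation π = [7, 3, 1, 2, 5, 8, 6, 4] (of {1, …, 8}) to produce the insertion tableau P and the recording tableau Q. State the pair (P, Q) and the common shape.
P = [1, 2, 4, 6] / [3, 5] / [7, 8];  Q = [1, 4, 5, 6] / [2, 7] / [3, 8];  common shape = (4, 2, 2)

Row-insert the values π_1, π_2, … into P one at a time, bumping the leftmost entry strictly greater than the inserted value down to the next row. The recording tableau Q records, in position (i, j), the step at which that cell was added to P.
  Insert 7 (step 1): P = [7];  Q = [1]
  Insert 3 (step 2): P = [3] / [7];  Q = [1] / [2]
  Insert 1 (step 3): P = [1] / [3] / [7];  Q = [1] / [2] / [3]
  Insert 2 (step 4): P = [1, 2] / [3] / [7];  Q = [1, 4] / [2] / [3]
  Insert 5 (step 5): P = [1, 2, 5] / [3] / [7];  Q = [1, 4, 5] / [2] / [3]
  Insert 8 (step 6): P = [1, 2, 5, 8] / [3] / [7];  Q = [1, 4, 5, 6] / [2] / [3]
  Insert 6 (step 7): P = [1, 2, 5, 6] / [3, 8] / [7];  Q = [1, 4, 5, 6] / [2, 7] / [3]
  Insert 4 (step 8): P = [1, 2, 4, 6] / [3, 5] / [7, 8];  Q = [1, 4, 5, 6] / [2, 7] / [3, 8]
Final shape: (4, 2, 2).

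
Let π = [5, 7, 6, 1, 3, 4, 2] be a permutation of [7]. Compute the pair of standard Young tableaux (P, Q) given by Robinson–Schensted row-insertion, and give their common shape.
P = [1, 2, 4] / [3, 6] / [5] / [7];  Q = [1, 2, 6] / [3, 5] / [4] / [7];  common shape = (3, 2, 1, 1)

Row-insert the values π_1, π_2, … into P one at a time, bumping the leftmost entry strictly greater than the inserted value down to the next row. The recording tableau Q records, in position (i, j), the step at which that cell was added to P.
  Insert 5 (step 1): P = [5];  Q = [1]
  Insert 7 (step 2): P = [5, 7];  Q = [1, 2]
  Insert 6 (step 3): P = [5, 6] / [7];  Q = [1, 2] / [3]
  Insert 1 (step 4): P = [1, 6] / [5] / [7];  Q = [1, 2] / [3] / [4]
  Insert 3 (step 5): P = [1, 3] / [5, 6] / [7];  Q = [1, 2] / [3, 5] / [4]
  Insert 4 (step 6): P = [1, 3, 4] / [5, 6] / [7];  Q = [1, 2, 6] / [3, 5] / [4]
  Insert 2 (step 7): P = [1, 2, 4] / [3, 6] / [5] / [7];  Q = [1, 2, 6] / [3, 5] / [4] / [7]
Final shape: (3, 2, 1, 1).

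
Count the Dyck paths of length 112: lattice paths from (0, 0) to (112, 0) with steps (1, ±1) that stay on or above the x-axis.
C_56 = 6852456927844873497549658464312

These Dyck paths are counted by the Catalan number C_n = (1/(n + 1)) · C(2n, n). For n = 56: C_56 = (1/57) · C(112, 56) = 390590044887157789360330532465784/57 = 6852456927844873497549658464312.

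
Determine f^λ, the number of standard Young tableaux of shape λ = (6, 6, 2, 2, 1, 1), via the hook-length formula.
# SYT of shape (6, 6, 2, 2, 1, 1) = 4511052

Hook-length formula: f^λ = n! / Π hook(c), product over all cells c of the Young diagram. For λ = (6, 6, 2, 2, 1, 1), n = 18 boxes. Hook lengths by row (left-to-right, top-to-bottom): [11, 8, 5, 4, 3, 2]; [10, 7, 4, 3, 2, 1]; [5, 2]; [4, 1]; [2]; [1]. Product of hooks = 1419264000. So f^λ = 18! / 1419264000 = 6402373705728000 / 1419264000 = 4511052.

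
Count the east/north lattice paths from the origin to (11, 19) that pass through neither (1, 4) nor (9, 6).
Number of paths = 37781600

Inclusion–exclusion. Total paths: C(30, 11) = 54627300. Through P₁: C(5, 1)·C(25, 10) = 16343800. Through P₂: C(15, 9)·C(15, 2) = 525525. Since P₁ is strictly southwest of P₂, a monotone path through both must visit P₁ then P₂; paths through both = C(5, 1)·C(10, 8)·C(15, 2) = 23625. Avoid both = 54627300 − 16343800 − 525525 + 23625 = 37781600.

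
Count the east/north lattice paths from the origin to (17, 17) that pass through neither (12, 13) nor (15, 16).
Number of paths = 1088765835

Inclusion–exclusion. Total paths: C(34, 17) = 2333606220. Through P₁: C(25, 12)·C(9, 5) = 655237800. Through P₂: C(31, 15)·C(3, 2) = 901620585. Since P₁ is strictly southwest of P₂, a monotone path through both must visit P₁ then P₂; paths through both = C(25, 12)·C(6, 3)·C(3, 2) = 312018000. Avoid both = 2333606220 − 655237800 − 901620585 + 312018000 = 1088765835.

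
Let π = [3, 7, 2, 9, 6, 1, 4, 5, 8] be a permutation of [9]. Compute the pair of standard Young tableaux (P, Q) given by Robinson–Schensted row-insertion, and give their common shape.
P = [1, 4, 5, 8] / [2, 6, 9] / [3, 7];  Q = [1, 2, 4, 9] / [3, 5, 8] / [6, 7];  common shape = (4, 3, 2)

Row-insert the values π_1, π_2, … into P one at a time, bumping the leftmost entry strictly greater than the inserted value down to the next row. The recording tableau Q records, in position (i, j), the step at which that cell was added to P.
  Insert 3 (step 1): P = [3];  Q = [1]
  Insert 7 (step 2): P = [3, 7];  Q = [1, 2]
  Insert 2 (step 3): P = [2, 7] / [3];  Q = [1, 2] / [3]
  Insert 9 (step 4): P = [2, 7, 9] / [3];  Q = [1, 2, 4] / [3]
  Insert 6 (step 5): P = [2, 6, 9] / [3, 7];  Q = [1, 2, 4] / [3, 5]
  Insert 1 (step 6): P = [1, 6, 9] / [2, 7] / [3];  Q = [1, 2, 4] / [3, 5] / [6]
  Insert 4 (step 7): P = [1, 4, 9] / [2, 6] / [3, 7];  Q = [1, 2, 4] / [3, 5] / [6, 7]
  Insert 5 (step 8): P = [1, 4, 5] / [2, 6, 9] / [3, 7];  Q = [1, 2, 4] / [3, 5, 8] / [6, 7]
  Insert 8 (step 9): P = [1, 4, 5, 8] / [2, 6, 9] / [3, 7];  Q = [1, 2, 4, 9] / [3, 5, 8] / [6, 7]
Final shape: (4, 3, 2).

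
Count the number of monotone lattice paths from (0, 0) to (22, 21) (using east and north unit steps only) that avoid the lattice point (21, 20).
Number of paths = 513791607420

Total paths from (0, 0) to (22, 21): C(43, 22) = 1052049481860. Paths through (21, 20): (paths (0, 0) → (21, 20)) × (paths (21, 20) → (22, 21)) = C(41, 21) · C(2, 1) = 269128937220 · 2 = 538257874440. Avoidance count = 1052049481860 − 538257874440 = 513791607420.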